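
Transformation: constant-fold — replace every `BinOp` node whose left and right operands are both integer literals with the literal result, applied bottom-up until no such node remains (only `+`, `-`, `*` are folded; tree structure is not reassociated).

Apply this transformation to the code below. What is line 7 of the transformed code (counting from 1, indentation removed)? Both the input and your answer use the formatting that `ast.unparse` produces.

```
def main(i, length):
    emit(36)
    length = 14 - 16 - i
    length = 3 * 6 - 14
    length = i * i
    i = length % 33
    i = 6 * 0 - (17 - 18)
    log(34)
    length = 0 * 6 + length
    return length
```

Transformed code:
def main(i, length):
    emit(36)
    length = -2 - i
    length = 4
    length = i * i
    i = length % 33
    i = 1
    log(34)
    length = 0 + length
    return length

i = 1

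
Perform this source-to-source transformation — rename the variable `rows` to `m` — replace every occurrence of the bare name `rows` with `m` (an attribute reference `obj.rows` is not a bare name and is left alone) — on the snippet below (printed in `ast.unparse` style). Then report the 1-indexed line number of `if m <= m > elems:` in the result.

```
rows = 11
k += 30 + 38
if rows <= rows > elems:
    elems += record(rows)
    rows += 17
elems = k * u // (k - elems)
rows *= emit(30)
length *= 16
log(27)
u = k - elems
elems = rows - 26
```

3

Transformed code:
m = 11
k += 30 + 38
if m <= m > elems:
    elems += record(m)
    m += 17
elems = k * u // (k - elems)
m *= emit(30)
length *= 16
log(27)
u = k - elems
elems = m - 26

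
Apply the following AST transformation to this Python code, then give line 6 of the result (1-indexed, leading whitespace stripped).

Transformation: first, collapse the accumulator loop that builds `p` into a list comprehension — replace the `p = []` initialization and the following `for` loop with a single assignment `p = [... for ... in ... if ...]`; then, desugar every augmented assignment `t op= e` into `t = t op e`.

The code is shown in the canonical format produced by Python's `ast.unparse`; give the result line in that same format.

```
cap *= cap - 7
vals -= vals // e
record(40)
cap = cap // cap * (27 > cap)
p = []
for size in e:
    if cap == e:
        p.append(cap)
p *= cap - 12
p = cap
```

p = p * (cap - 12)

Transformed code:
cap = cap * (cap - 7)
vals = vals - vals // e
record(40)
cap = cap // cap * (27 > cap)
p = [cap for size in e if cap == e]
p = p * (cap - 12)
p = cap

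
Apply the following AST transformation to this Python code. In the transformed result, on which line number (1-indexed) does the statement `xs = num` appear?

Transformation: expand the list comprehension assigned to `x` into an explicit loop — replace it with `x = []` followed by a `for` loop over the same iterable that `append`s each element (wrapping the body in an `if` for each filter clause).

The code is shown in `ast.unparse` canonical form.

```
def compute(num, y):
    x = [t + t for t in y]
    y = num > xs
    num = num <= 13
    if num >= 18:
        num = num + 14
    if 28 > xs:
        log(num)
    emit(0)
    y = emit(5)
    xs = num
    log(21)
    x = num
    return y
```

13

Transformed code:
def compute(num, y):
    x = []
    for t in y:
        x.append(t + t)
    y = num > xs
    num = num <= 13
    if num >= 18:
        num = num + 14
    if 28 > xs:
        log(num)
    emit(0)
    y = emit(5)
    xs = num
    log(21)
    x = num
    return y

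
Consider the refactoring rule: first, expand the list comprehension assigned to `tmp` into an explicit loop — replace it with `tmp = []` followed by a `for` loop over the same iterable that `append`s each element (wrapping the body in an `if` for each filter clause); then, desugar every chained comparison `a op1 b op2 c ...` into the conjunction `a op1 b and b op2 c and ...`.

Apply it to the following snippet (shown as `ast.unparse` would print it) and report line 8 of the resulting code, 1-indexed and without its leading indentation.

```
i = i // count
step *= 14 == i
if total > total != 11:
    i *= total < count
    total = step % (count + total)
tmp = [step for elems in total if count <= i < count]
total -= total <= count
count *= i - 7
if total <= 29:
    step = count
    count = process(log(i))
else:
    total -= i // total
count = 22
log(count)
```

Transformed code:
i = i // count
step *= 14 == i
if total > total and total != 11:
    i *= total < count
    total = step % (count + total)
tmp = []
for elems in total:
    if count <= i and i < count:
        tmp.append(step)
total -= total <= count
count *= i - 7
if total <= 29:
    step = count
    count = process(log(i))
else:
    total -= i // total
count = 22
log(count)

if count <= i and i < count:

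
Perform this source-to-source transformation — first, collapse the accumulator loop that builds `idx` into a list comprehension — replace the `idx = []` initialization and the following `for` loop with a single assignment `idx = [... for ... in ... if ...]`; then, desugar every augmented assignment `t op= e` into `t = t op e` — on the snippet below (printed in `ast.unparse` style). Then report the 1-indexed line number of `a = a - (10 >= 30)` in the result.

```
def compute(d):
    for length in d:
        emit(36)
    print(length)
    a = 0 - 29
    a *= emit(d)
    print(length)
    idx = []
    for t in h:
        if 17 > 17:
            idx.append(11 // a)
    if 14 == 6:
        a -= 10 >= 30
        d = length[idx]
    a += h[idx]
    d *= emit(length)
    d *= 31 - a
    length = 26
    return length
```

Transformed code:
def compute(d):
    for length in d:
        emit(36)
    print(length)
    a = 0 - 29
    a = a * emit(d)
    print(length)
    idx = [11 // a for t in h if 17 > 17]
    if 14 == 6:
        a = a - (10 >= 30)
        d = length[idx]
    a = a + h[idx]
    d = d * emit(length)
    d = d * (31 - a)
    length = 26
    return length

10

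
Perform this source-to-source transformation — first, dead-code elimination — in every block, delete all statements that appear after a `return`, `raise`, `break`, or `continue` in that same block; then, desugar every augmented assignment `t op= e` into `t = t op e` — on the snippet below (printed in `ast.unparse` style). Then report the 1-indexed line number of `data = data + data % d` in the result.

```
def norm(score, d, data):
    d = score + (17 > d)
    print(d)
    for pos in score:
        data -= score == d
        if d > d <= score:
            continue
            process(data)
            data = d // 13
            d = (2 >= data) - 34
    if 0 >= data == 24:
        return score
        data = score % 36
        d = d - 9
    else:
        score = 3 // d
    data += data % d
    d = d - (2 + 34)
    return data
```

Transformed code:
def norm(score, d, data):
    d = score + (17 > d)
    print(d)
    for pos in score:
        data = data - (score == d)
        if d > d <= score:
            continue
    if 0 >= data == 24:
        return score
    else:
        score = 3 // d
    data = data + data % d
    d = d - (2 + 34)
    return data

12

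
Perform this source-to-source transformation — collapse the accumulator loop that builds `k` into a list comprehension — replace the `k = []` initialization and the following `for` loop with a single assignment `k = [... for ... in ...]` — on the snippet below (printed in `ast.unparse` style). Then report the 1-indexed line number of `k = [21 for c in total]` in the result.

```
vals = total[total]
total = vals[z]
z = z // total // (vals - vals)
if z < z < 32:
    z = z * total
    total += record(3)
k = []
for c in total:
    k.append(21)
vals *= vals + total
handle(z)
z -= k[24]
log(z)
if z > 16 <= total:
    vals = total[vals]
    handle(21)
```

Transformed code:
vals = total[total]
total = vals[z]
z = z // total // (vals - vals)
if z < z < 32:
    z = z * total
    total += record(3)
k = [21 for c in total]
vals *= vals + total
handle(z)
z -= k[24]
log(z)
if z > 16 <= total:
    vals = total[vals]
    handle(21)

7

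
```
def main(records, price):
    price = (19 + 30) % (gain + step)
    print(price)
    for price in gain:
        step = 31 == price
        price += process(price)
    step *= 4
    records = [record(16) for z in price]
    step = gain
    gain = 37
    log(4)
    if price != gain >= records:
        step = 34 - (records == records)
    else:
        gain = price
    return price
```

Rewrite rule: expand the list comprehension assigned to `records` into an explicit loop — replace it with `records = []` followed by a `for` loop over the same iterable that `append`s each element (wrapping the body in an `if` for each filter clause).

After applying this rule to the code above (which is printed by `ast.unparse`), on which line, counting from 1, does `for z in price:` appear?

9

Transformed code:
def main(records, price):
    price = (19 + 30) % (gain + step)
    print(price)
    for price in gain:
        step = 31 == price
        price += process(price)
    step *= 4
    records = []
    for z in price:
        records.append(record(16))
    step = gain
    gain = 37
    log(4)
    if price != gain >= records:
        step = 34 - (records == records)
    else:
        gain = price
    return price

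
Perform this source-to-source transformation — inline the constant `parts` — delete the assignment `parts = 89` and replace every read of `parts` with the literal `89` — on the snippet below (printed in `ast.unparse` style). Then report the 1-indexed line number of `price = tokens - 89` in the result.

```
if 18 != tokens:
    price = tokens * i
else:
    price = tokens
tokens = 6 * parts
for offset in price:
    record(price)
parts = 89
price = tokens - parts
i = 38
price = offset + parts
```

8

Transformed code:
if 18 != tokens:
    price = tokens * i
else:
    price = tokens
tokens = 6 * 89
for offset in price:
    record(price)
price = tokens - 89
i = 38
price = offset + 89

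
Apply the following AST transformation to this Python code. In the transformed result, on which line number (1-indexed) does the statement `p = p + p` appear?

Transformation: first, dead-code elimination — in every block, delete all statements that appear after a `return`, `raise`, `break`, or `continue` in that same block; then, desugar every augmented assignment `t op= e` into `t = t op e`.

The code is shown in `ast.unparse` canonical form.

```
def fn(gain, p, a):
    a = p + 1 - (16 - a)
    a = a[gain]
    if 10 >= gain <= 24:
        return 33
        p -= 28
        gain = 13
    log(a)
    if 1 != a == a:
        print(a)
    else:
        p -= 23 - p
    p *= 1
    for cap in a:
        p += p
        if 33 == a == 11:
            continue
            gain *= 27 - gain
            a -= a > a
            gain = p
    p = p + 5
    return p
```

13

Transformed code:
def fn(gain, p, a):
    a = p + 1 - (16 - a)
    a = a[gain]
    if 10 >= gain <= 24:
        return 33
    log(a)
    if 1 != a == a:
        print(a)
    else:
        p = p - (23 - p)
    p = p * 1
    for cap in a:
        p = p + p
        if 33 == a == 11:
            continue
    p = p + 5
    return p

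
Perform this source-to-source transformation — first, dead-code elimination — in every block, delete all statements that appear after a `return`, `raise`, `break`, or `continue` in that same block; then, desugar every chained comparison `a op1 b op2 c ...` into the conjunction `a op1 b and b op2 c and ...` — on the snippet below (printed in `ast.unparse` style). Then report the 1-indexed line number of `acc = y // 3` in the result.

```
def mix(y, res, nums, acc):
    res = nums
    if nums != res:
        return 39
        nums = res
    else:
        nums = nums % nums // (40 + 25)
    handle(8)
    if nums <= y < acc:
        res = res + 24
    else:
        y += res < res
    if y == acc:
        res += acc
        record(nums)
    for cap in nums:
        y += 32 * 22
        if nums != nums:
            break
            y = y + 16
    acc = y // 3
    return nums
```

19

Transformed code:
def mix(y, res, nums, acc):
    res = nums
    if nums != res:
        return 39
    else:
        nums = nums % nums // (40 + 25)
    handle(8)
    if nums <= y and y < acc:
        res = res + 24
    else:
        y += res < res
    if y == acc:
        res += acc
        record(nums)
    for cap in nums:
        y += 32 * 22
        if nums != nums:
            break
    acc = y // 3
    return nums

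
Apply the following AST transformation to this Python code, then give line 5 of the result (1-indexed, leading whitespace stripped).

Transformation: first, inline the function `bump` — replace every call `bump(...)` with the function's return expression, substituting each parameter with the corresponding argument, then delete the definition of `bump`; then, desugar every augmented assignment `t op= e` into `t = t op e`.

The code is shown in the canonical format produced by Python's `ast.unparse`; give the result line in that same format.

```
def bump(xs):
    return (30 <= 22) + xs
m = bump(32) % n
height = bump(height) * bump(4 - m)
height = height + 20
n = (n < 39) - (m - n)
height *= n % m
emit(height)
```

Transformed code:
m = ((30 <= 22) + 32) % n
height = ((30 <= 22) + height) * ((30 <= 22) + (4 - m))
height = height + 20
n = (n < 39) - (m - n)
height = height * (n % m)
emit(height)

height = height * (n % m)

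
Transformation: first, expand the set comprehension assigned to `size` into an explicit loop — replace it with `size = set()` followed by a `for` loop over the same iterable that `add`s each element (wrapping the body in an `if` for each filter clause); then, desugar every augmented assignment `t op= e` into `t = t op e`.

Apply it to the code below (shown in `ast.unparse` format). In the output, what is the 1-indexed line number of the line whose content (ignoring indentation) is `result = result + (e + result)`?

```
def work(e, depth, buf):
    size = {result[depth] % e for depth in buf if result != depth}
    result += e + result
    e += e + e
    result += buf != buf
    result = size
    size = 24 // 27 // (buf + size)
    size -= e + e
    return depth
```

6

Transformed code:
def work(e, depth, buf):
    size = set()
    for depth in buf:
        if result != depth:
            size.add(result[depth] % e)
    result = result + (e + result)
    e = e + (e + e)
    result = result + (buf != buf)
    result = size
    size = 24 // 27 // (buf + size)
    size = size - (e + e)
    return depth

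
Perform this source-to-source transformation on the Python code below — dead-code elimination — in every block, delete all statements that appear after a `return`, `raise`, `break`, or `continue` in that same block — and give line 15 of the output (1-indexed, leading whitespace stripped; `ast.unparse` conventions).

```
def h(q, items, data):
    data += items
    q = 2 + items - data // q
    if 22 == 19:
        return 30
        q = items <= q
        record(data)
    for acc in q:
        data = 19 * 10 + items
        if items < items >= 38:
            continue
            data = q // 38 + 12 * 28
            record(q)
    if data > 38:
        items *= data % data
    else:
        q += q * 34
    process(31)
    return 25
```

Transformed code:
def h(q, items, data):
    data += items
    q = 2 + items - data // q
    if 22 == 19:
        return 30
    for acc in q:
        data = 19 * 10 + items
        if items < items >= 38:
            continue
    if data > 38:
        items *= data % data
    else:
        q += q * 34
    process(31)
    return 25

return 25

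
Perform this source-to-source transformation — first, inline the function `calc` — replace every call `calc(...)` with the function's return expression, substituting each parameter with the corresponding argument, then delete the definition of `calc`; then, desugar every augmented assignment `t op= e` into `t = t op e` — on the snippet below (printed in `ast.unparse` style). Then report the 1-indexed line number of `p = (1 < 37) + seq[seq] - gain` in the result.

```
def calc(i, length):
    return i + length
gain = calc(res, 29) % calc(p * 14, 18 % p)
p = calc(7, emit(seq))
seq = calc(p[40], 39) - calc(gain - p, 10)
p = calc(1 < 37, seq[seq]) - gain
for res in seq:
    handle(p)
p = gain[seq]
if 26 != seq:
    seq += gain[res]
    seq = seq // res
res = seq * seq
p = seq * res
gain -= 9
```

Transformed code:
gain = (res + 29) % (p * 14 + 18 % p)
p = 7 + emit(seq)
seq = p[40] + 39 - (gain - p + 10)
p = (1 < 37) + seq[seq] - gain
for res in seq:
    handle(p)
p = gain[seq]
if 26 != seq:
    seq = seq + gain[res]
    seq = seq // res
res = seq * seq
p = seq * res
gain = gain - 9

4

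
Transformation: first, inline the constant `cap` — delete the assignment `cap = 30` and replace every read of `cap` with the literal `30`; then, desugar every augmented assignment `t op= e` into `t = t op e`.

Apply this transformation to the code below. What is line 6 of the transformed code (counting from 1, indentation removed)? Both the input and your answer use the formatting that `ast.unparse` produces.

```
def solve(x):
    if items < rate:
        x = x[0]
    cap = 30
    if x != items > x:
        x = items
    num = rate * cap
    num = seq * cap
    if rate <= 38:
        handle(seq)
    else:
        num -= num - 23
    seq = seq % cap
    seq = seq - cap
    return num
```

num = rate * 30

Transformed code:
def solve(x):
    if items < rate:
        x = x[0]
    if x != items > x:
        x = items
    num = rate * 30
    num = seq * 30
    if rate <= 38:
        handle(seq)
    else:
        num = num - (num - 23)
    seq = seq % 30
    seq = seq - 30
    return num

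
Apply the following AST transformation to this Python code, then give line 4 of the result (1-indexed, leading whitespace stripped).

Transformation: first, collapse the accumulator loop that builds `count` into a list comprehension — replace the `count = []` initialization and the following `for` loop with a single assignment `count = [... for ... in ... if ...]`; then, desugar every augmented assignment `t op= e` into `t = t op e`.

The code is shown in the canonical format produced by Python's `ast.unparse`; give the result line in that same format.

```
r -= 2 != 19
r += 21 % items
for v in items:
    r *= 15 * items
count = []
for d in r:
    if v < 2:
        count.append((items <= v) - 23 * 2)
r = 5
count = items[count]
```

Transformed code:
r = r - (2 != 19)
r = r + 21 % items
for v in items:
    r = r * (15 * items)
count = [(items <= v) - 23 * 2 for d in r if v < 2]
r = 5
count = items[count]

r = r * (15 * items)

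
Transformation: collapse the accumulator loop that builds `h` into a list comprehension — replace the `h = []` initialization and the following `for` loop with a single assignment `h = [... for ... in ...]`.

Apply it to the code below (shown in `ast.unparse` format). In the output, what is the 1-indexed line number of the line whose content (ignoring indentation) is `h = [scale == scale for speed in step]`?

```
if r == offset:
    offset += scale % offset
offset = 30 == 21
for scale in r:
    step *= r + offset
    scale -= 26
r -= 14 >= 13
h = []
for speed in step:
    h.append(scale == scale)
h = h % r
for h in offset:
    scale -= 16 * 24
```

8

Transformed code:
if r == offset:
    offset += scale % offset
offset = 30 == 21
for scale in r:
    step *= r + offset
    scale -= 26
r -= 14 >= 13
h = [scale == scale for speed in step]
h = h % r
for h in offset:
    scale -= 16 * 24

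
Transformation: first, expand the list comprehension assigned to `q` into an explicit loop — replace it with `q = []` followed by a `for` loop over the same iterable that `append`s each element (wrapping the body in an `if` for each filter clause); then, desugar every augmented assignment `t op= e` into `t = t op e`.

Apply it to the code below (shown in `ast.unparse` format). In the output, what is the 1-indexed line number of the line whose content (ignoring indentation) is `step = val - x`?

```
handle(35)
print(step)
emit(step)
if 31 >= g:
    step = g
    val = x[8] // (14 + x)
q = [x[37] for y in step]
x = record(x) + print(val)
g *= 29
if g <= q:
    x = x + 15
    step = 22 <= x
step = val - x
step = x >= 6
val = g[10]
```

15

Transformed code:
handle(35)
print(step)
emit(step)
if 31 >= g:
    step = g
    val = x[8] // (14 + x)
q = []
for y in step:
    q.append(x[37])
x = record(x) + print(val)
g = g * 29
if g <= q:
    x = x + 15
    step = 22 <= x
step = val - x
step = x >= 6
val = g[10]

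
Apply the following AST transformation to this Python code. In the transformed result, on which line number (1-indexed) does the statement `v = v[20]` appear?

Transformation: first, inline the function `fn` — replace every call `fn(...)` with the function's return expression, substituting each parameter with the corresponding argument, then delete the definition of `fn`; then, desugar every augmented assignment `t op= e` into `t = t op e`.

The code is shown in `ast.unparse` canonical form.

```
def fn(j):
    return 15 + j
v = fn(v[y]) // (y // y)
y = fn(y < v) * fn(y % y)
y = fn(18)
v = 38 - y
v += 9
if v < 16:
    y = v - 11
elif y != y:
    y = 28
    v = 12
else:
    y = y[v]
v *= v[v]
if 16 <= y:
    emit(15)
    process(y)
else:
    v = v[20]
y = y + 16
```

Transformed code:
v = (15 + v[y]) // (y // y)
y = (15 + (y < v)) * (15 + y % y)
y = 15 + 18
v = 38 - y
v = v + 9
if v < 16:
    y = v - 11
elif y != y:
    y = 28
    v = 12
else:
    y = y[v]
v = v * v[v]
if 16 <= y:
    emit(15)
    process(y)
else:
    v = v[20]
y = y + 16

18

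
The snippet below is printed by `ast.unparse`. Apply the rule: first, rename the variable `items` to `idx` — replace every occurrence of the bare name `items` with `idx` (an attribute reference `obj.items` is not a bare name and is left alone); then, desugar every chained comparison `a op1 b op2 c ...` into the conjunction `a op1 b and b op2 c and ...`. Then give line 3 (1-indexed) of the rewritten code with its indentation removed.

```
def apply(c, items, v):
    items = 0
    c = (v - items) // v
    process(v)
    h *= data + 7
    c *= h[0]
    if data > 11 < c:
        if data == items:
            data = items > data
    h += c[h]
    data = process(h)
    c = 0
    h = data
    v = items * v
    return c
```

Transformed code:
def apply(c, idx, v):
    idx = 0
    c = (v - idx) // v
    process(v)
    h *= data + 7
    c *= h[0]
    if data > 11 and 11 < c:
        if data == idx:
            data = idx > data
    h += c[h]
    data = process(h)
    c = 0
    h = data
    v = idx * v
    return c

c = (v - idx) // v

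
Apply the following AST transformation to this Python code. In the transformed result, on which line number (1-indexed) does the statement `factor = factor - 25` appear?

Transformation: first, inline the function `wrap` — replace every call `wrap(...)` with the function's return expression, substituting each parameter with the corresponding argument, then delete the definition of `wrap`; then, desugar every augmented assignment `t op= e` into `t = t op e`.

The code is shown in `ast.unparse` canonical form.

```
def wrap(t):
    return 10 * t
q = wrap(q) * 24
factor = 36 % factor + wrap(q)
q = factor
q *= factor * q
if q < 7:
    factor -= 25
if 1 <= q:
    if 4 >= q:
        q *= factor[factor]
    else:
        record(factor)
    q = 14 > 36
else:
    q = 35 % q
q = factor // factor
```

6

Transformed code:
q = 10 * q * 24
factor = 36 % factor + 10 * q
q = factor
q = q * (factor * q)
if q < 7:
    factor = factor - 25
if 1 <= q:
    if 4 >= q:
        q = q * factor[factor]
    else:
        record(factor)
    q = 14 > 36
else:
    q = 35 % q
q = factor // factor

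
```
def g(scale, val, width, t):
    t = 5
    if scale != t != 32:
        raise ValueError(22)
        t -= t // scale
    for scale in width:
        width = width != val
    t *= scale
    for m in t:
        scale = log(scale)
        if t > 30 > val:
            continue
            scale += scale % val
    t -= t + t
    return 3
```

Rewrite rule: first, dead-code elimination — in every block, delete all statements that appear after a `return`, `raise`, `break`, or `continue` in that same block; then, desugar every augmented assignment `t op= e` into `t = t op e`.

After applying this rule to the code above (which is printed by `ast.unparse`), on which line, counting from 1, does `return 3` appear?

Transformed code:
def g(scale, val, width, t):
    t = 5
    if scale != t != 32:
        raise ValueError(22)
    for scale in width:
        width = width != val
    t = t * scale
    for m in t:
        scale = log(scale)
        if t > 30 > val:
            continue
    t = t - (t + t)
    return 3

13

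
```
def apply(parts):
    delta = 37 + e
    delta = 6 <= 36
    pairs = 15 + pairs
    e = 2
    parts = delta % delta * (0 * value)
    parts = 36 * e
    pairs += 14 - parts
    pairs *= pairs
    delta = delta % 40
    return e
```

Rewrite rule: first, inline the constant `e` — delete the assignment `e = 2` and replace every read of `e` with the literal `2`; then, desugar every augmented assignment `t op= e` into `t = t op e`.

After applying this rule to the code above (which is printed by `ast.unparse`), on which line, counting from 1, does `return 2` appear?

10

Transformed code:
def apply(parts):
    delta = 37 + 2
    delta = 6 <= 36
    pairs = 15 + pairs
    parts = delta % delta * (0 * value)
    parts = 36 * 2
    pairs = pairs + (14 - parts)
    pairs = pairs * pairs
    delta = delta % 40
    return 2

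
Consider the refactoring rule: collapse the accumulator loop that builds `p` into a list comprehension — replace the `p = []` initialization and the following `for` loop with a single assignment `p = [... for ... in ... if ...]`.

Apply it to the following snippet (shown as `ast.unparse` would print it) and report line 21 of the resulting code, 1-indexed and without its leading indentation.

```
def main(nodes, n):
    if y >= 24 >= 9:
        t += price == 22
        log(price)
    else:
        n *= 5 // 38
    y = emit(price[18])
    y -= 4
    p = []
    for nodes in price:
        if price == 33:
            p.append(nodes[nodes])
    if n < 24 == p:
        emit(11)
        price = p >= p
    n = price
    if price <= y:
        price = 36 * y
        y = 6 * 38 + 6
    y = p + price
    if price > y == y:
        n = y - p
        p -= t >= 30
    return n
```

return n

Transformed code:
def main(nodes, n):
    if y >= 24 >= 9:
        t += price == 22
        log(price)
    else:
        n *= 5 // 38
    y = emit(price[18])
    y -= 4
    p = [nodes[nodes] for nodes in price if price == 33]
    if n < 24 == p:
        emit(11)
        price = p >= p
    n = price
    if price <= y:
        price = 36 * y
        y = 6 * 38 + 6
    y = p + price
    if price > y == y:
        n = y - p
        p -= t >= 30
    return n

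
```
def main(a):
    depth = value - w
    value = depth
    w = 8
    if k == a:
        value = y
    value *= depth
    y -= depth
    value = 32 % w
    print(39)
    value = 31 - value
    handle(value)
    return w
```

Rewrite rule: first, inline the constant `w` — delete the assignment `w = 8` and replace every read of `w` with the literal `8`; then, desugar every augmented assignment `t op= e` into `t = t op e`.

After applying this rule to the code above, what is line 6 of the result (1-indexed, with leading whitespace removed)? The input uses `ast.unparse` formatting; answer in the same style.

Transformed code:
def main(a):
    depth = value - 8
    value = depth
    if k == a:
        value = y
    value = value * depth
    y = y - depth
    value = 32 % 8
    print(39)
    value = 31 - value
    handle(value)
    return 8

value = value * depth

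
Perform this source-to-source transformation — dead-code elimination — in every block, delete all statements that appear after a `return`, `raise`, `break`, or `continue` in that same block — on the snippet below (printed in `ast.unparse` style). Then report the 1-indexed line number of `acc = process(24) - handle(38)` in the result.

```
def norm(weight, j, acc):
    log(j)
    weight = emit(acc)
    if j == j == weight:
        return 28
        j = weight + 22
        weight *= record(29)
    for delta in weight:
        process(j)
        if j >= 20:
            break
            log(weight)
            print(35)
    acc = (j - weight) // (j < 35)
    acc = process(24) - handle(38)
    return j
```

Transformed code:
def norm(weight, j, acc):
    log(j)
    weight = emit(acc)
    if j == j == weight:
        return 28
    for delta in weight:
        process(j)
        if j >= 20:
            break
    acc = (j - weight) // (j < 35)
    acc = process(24) - handle(38)
    return j

11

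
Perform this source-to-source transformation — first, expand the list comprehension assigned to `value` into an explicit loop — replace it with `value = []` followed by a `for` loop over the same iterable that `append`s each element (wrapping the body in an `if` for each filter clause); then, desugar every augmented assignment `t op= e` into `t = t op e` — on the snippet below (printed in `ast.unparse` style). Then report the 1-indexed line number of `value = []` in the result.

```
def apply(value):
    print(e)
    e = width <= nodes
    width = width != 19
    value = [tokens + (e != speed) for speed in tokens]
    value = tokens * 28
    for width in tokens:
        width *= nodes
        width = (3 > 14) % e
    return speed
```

Transformed code:
def apply(value):
    print(e)
    e = width <= nodes
    width = width != 19
    value = []
    for speed in tokens:
        value.append(tokens + (e != speed))
    value = tokens * 28
    for width in tokens:
        width = width * nodes
        width = (3 > 14) % e
    return speed

5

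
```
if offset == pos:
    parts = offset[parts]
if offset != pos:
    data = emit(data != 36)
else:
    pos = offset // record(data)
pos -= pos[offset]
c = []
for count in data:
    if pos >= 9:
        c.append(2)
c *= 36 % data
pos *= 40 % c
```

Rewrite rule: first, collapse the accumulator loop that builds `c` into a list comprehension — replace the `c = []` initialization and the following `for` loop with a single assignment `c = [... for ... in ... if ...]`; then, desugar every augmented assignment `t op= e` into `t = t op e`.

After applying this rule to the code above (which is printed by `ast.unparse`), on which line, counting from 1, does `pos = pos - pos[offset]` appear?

7

Transformed code:
if offset == pos:
    parts = offset[parts]
if offset != pos:
    data = emit(data != 36)
else:
    pos = offset // record(data)
pos = pos - pos[offset]
c = [2 for count in data if pos >= 9]
c = c * (36 % data)
pos = pos * (40 % c)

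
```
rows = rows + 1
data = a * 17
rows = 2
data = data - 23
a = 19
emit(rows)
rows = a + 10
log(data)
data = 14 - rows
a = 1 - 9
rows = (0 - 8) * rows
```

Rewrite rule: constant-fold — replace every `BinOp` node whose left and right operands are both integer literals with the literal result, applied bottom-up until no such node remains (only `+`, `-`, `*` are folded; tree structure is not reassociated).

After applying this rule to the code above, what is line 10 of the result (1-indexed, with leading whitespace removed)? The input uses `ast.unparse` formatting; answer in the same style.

Transformed code:
rows = rows + 1
data = a * 17
rows = 2
data = data - 23
a = 19
emit(rows)
rows = a + 10
log(data)
data = 14 - rows
a = -8
rows = -8 * rows

a = -8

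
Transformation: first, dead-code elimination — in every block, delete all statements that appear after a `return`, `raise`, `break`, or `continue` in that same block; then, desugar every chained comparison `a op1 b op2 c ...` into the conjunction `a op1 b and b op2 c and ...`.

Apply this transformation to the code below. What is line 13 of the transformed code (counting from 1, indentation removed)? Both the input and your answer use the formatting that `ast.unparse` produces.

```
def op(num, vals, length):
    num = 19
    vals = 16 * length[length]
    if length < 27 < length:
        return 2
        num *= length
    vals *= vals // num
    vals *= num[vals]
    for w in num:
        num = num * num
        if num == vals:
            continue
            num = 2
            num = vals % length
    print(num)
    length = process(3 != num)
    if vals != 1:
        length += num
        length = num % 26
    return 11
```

Transformed code:
def op(num, vals, length):
    num = 19
    vals = 16 * length[length]
    if length < 27 and 27 < length:
        return 2
    vals *= vals // num
    vals *= num[vals]
    for w in num:
        num = num * num
        if num == vals:
            continue
    print(num)
    length = process(3 != num)
    if vals != 1:
        length += num
        length = num % 26
    return 11

length = process(3 != num)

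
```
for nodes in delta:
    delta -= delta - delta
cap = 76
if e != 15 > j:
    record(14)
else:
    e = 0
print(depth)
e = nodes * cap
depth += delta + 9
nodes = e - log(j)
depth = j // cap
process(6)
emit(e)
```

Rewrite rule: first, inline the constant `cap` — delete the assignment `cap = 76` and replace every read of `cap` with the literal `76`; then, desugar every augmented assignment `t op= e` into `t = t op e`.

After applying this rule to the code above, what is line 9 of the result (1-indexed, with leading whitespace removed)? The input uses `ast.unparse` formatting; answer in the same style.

Transformed code:
for nodes in delta:
    delta = delta - (delta - delta)
if e != 15 > j:
    record(14)
else:
    e = 0
print(depth)
e = nodes * 76
depth = depth + (delta + 9)
nodes = e - log(j)
depth = j // 76
process(6)
emit(e)

depth = depth + (delta + 9)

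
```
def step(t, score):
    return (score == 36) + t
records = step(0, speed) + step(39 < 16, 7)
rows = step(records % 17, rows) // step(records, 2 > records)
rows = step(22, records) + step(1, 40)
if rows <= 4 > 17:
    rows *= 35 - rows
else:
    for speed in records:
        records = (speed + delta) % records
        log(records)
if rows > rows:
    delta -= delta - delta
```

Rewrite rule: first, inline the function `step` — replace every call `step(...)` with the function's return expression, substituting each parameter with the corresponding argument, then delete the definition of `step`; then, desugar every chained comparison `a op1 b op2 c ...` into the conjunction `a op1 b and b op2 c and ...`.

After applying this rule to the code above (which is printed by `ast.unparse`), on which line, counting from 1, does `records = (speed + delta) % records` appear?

Transformed code:
records = (speed == 36) + 0 + ((7 == 36) + (39 < 16))
rows = ((rows == 36) + records % 17) // (((2 > records) == 36) + records)
rows = (records == 36) + 22 + ((40 == 36) + 1)
if rows <= 4 and 4 > 17:
    rows *= 35 - rows
else:
    for speed in records:
        records = (speed + delta) % records
        log(records)
if rows > rows:
    delta -= delta - delta

8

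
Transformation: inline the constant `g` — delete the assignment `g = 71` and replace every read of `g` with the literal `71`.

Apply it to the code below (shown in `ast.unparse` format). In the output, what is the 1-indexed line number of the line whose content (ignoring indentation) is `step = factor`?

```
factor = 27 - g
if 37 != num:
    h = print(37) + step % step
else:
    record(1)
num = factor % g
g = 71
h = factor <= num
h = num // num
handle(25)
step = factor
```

10

Transformed code:
factor = 27 - 71
if 37 != num:
    h = print(37) + step % step
else:
    record(1)
num = factor % 71
h = factor <= num
h = num // num
handle(25)
step = factor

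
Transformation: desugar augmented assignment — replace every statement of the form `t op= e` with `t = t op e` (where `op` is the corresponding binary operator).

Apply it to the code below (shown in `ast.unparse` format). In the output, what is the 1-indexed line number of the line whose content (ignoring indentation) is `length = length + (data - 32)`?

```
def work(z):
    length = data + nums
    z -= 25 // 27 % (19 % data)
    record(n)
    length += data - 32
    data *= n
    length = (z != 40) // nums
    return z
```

Transformed code:
def work(z):
    length = data + nums
    z = z - 25 // 27 % (19 % data)
    record(n)
    length = length + (data - 32)
    data = data * n
    length = (z != 40) // nums
    return z

5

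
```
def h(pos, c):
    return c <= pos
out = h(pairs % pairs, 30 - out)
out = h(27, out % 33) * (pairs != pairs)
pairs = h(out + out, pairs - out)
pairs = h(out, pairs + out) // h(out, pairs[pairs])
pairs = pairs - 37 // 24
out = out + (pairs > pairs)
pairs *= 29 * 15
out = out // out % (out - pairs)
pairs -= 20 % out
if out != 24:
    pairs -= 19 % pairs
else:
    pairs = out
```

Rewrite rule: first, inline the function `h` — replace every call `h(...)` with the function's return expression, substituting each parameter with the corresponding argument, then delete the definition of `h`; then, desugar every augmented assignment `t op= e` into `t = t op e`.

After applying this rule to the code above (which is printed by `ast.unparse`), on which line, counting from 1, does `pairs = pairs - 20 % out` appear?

9

Transformed code:
out = 30 - out <= pairs % pairs
out = (out % 33 <= 27) * (pairs != pairs)
pairs = pairs - out <= out + out
pairs = (pairs + out <= out) // (pairs[pairs] <= out)
pairs = pairs - 37 // 24
out = out + (pairs > pairs)
pairs = pairs * (29 * 15)
out = out // out % (out - pairs)
pairs = pairs - 20 % out
if out != 24:
    pairs = pairs - 19 % pairs
else:
    pairs = out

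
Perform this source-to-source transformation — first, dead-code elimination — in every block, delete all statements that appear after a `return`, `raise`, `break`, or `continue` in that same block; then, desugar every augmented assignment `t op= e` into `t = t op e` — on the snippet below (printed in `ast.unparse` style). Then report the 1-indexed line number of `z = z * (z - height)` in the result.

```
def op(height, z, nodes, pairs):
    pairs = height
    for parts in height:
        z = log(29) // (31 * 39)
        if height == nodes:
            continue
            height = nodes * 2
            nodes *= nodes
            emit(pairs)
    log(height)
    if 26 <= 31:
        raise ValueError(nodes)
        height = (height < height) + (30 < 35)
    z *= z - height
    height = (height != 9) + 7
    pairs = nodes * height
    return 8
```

Transformed code:
def op(height, z, nodes, pairs):
    pairs = height
    for parts in height:
        z = log(29) // (31 * 39)
        if height == nodes:
            continue
    log(height)
    if 26 <= 31:
        raise ValueError(nodes)
    z = z * (z - height)
    height = (height != 9) + 7
    pairs = nodes * height
    return 8

10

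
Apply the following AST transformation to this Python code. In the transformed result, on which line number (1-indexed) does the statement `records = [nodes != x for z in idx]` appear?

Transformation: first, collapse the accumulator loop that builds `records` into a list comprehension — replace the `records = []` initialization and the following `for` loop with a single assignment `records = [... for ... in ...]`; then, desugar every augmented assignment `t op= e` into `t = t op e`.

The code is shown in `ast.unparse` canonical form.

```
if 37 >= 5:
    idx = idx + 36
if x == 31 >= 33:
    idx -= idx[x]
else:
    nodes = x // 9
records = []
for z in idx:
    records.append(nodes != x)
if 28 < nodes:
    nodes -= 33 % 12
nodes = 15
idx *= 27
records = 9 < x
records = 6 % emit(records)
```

7

Transformed code:
if 37 >= 5:
    idx = idx + 36
if x == 31 >= 33:
    idx = idx - idx[x]
else:
    nodes = x // 9
records = [nodes != x for z in idx]
if 28 < nodes:
    nodes = nodes - 33 % 12
nodes = 15
idx = idx * 27
records = 9 < x
records = 6 % emit(records)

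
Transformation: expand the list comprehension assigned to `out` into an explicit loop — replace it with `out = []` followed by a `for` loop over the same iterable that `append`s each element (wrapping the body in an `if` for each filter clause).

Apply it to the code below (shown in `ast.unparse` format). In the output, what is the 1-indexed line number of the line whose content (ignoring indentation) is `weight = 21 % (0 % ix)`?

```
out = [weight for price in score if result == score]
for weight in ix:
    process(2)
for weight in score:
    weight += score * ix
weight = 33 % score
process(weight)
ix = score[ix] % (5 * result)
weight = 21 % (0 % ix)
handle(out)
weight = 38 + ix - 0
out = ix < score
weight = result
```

12

Transformed code:
out = []
for price in score:
    if result == score:
        out.append(weight)
for weight in ix:
    process(2)
for weight in score:
    weight += score * ix
weight = 33 % score
process(weight)
ix = score[ix] % (5 * result)
weight = 21 % (0 % ix)
handle(out)
weight = 38 + ix - 0
out = ix < score
weight = result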